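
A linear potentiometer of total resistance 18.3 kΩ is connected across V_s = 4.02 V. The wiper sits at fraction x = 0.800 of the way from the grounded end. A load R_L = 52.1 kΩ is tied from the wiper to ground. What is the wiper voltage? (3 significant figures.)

The pot divides into 3.660 kΩ above the wiper and 14.64 kΩ below.
(x·R_p) ‖ R_L = 11.43 kΩ.
Loaded-divider output: V_out = 4.02 × 0.7574 = 3.045 V.

V_out ≈ 3.04 V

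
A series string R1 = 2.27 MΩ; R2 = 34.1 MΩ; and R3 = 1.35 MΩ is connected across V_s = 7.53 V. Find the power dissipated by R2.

P ≈ 1.36 µW

The common current is I = 7.53/37.72 = 0.1996 µA.
P(R2) = I²·R2 = (0.1996)² × 34.1 = 1.359 µW.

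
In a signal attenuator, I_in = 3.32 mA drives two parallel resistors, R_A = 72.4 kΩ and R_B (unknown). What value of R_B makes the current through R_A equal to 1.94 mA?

In a two-way split, I_A/I_in = R_B/(R_A + R_B).
1.94/3.32 = R_B/(R_A + R_B) → R_B = R_A · (0.5843)/(1 − 0.5843) = 72.4 × 1.406 = 101.8 kΩ.

R_B ≈ 102 kΩ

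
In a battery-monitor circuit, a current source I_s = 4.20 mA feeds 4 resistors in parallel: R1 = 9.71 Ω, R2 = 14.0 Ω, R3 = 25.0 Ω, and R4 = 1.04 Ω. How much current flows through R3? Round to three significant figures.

I ≈ 0.143 mA

ΣG = 1/9.71 + 1/14.0 + 1/25.0 + 1/1.04 = 1.176.
By the current-divider rule, I = I_s · G_k/ΣG = 4.20 × 0.03401 = 0.1429 mA.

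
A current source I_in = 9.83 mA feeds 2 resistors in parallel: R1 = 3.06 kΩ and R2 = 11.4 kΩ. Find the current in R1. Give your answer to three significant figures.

Two-branch current divider: I_k = I_in · R_other/(R_1 + R_2).
I(R1) = 9.83 × 11.4/(3.06 + 11.4) = 9.83 × 0.7884 = 7.750 mA.

I ≈ 7.75 mA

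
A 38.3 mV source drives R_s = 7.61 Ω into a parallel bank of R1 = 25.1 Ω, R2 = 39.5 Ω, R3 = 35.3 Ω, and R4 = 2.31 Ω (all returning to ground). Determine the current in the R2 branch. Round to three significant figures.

Combine the parallel branches: R_p = (1/25.1 + 1/39.5 + 1/35.3 + 1/2.31)⁻¹ = 1.900 Ω.
Node voltage V_A = V_CC · R_p/(R_s + R_p) = 38.3 × 0.1998 = 7.651 mV.
I(R2) = V_A / R2 = 7.651/39.5 = 0.1937 mA.
(Equivalently: I_total = 4.027 mA, then current-divider fraction G_k/ΣG = 0.04809.)

I ≈ 0.194 mA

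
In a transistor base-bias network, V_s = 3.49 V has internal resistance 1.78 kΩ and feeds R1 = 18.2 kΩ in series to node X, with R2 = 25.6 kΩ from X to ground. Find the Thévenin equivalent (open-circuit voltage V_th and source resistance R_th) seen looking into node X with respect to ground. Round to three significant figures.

V_th ≈ 1.96 V, R_th ≈ 11.2 kΩ

R1' = 1.78 + 18.2 = 19.98 kΩ (source resistance + R1).
V_th is the unloaded tap voltage: V_s · R2/(R1'+R2) = 3.49 × 0.5616 = 1.960 V.
With V_s suppressed (replaced by a short), R_th = R1' ‖ R2 = (19.98 × 25.6)/(19.98 + 25.6) = 11.22 kΩ.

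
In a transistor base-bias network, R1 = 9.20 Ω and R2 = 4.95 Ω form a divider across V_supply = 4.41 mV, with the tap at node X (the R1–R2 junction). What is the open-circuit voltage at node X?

Open-circuit (no load on X): V_th = V_supply · R2/(R1 + R2) = 4.41 × 4.95/(9.200 + 4.95) = 1.543 mV.

V_th ≈ 1.54 mV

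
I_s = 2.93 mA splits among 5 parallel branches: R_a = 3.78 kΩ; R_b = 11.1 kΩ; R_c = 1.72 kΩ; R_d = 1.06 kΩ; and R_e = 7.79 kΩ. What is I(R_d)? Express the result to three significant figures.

Total conductance ΣG = 1/3.78 + 1/11.1 + 1/1.72 + 1/1.06 + 1/7.79 = 2.008 (units of 1/kΩ).
R_d takes the fraction G_k/ΣG = 0.9434/2.008 = 0.4699, so I = 2.93 × 0.4699 = 1.377 mA.

I ≈ 1.38 mA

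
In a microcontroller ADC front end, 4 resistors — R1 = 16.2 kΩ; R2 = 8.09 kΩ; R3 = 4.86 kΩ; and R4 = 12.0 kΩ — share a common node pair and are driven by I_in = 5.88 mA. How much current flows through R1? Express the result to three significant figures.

I ≈ 0.765 mA

Conductances: ΣG = 1/16.2 + 1/8.09 + 1/4.86 + 1/12.0 = 0.4744 (1/kΩ).
By the current-divider rule, I = I_in · G_k/ΣG = 5.88 × 0.1301 = 0.7650 mA.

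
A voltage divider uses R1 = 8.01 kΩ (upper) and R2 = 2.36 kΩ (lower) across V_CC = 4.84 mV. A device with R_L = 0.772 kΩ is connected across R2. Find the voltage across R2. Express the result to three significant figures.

The load sits in parallel with R2, giving an effective lower resistance R2' = R2·R_L/(R2+R_L) = 0.5817 kΩ.
Then V_out = V_CC · R2'/(R1 + R2') = 4.84 × 0.5817/8.592 = 0.3277 mV.

V_out ≈ 0.328 mV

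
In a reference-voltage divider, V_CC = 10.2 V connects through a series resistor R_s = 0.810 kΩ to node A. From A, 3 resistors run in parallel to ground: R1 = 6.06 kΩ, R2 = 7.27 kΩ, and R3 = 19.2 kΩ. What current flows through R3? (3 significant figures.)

Parallel bank: R_p = 1/(1/6.06 + 1/7.27 + 1/19.2) = 2.820 kΩ.
Node voltage V_A = V_CC · R_p/(R_s + R_p) = 10.2 × 0.7768 = 7.924 V.
I(R3) = V_A / R3 = 7.924/19.2 = 0.4127 mA.
(Equivalently: I_total = 2.810 mA, then current-divider fraction G_k/ΣG = 0.1469.)

I ≈ 0.413 mA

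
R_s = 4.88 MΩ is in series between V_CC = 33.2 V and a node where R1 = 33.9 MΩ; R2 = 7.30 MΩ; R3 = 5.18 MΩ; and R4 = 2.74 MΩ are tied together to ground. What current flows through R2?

Combine the parallel branches: R_p = (1/33.9 + 1/7.30 + 1/5.18 + 1/2.74)⁻¹ = 1.380 MΩ.
V_A = 33.2 × 1.380/6.260 = 7.320 V.
I(R2) = V_A / R2 = 7.320/7.30 = 1.003 µA.

I ≈ 1.00 µA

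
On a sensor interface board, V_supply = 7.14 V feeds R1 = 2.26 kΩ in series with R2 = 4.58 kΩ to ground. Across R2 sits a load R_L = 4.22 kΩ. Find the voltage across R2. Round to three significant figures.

First combine the lower leg with the load: R2 ‖ R_L = 2.196 kΩ.
Voltage divider with the loaded lower leg: V_out = 7.14 × 2.196/(2.26 + 2.196) = 7.14 × 0.4929 = 3.519 V.

V_out ≈ 3.52 V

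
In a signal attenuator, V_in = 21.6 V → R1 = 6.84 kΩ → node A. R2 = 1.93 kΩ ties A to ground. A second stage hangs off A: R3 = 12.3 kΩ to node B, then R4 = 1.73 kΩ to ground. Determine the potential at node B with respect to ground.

Node A sees R2 in parallel with the series input of stage 2, R3 + R4 = 14.03 kΩ.
Effective lower resistance at A: R2 ‖ 14.03 = 1.697 kΩ.
V_A = 21.6 × 1.697/(6.84 + 1.697) = 4.293 V.
V_B = V_A × 0.1233 = 0.5293 V.

V_B ≈ 0.529 V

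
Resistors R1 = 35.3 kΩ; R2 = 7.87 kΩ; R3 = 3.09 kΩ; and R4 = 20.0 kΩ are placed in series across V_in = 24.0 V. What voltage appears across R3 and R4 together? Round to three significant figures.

ΣR = 35.3 + 7.87 + 3.09 + 20.0 = 66.26 kΩ.
R_{R3..R4} = 3.09 + 20.0 = 23.09 kΩ.
Voltage divider: V = V_in · (23.09 / 66.26) = 24.0 × 0.3485 = 8.363 V.

V ≈ 8.36 V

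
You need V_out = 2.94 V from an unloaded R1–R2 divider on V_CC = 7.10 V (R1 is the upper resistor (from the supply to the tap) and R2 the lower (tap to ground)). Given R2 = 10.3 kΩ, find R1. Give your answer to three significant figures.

The divider ratio is R2/(R1+R2) = 2.94/7.10 = 0.4141.
Rearranging, R1 = R2·(1−k)/k = 10.3 × 1.415 = 14.57 kΩ.

R1 ≈ 14.6 kΩ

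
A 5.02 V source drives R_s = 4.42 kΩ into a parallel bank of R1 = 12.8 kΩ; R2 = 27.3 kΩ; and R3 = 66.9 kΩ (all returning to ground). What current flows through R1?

Combine the parallel branches: R_p = (1/12.8 + 1/27.3 + 1/66.9)⁻¹ = 7.710 kΩ.
V_A by voltage divider: V_A = 5.02 × 7.710/(4.42 + 7.710) = 3.191 V.
I(R1) = V_A / R1 = 3.191/12.8 = 0.2493 mA.
(Equivalently: I_total = 0.4139 mA, then current-divider fraction G_k/ΣG = 0.6023.)

I ≈ 0.249 mA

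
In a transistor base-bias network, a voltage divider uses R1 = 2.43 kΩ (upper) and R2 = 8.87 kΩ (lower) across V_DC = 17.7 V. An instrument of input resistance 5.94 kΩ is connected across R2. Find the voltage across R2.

R2 ‖ R_L = (8.87 × 5.94)/(8.87 + 5.94) = 3.558 kΩ.
Now apply the divider: V_out = 17.7 × 0.5942 = 10.52 V.
(Unloaded it would be 13.9 V; the load pulls it down.)

V_out ≈ 10.5 V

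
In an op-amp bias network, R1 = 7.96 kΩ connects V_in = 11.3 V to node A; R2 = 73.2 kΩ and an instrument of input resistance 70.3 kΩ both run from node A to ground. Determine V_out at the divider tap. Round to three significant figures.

V_out ≈ 9.25 V

R2 ‖ R_L = (73.2 × 70.3)/(73.2 + 70.3) = 35.86 kΩ.
Now apply the divider: V_out = 11.3 × 0.8183 = 9.247 V.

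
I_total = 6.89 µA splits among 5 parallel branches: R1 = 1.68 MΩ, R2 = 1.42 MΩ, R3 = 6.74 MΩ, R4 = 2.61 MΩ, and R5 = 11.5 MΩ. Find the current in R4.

Conductances: ΣG = 1/1.68 + 1/1.42 + 1/6.74 + 1/2.61 + 1/11.5 = 1.918 (1/MΩ).
By the current-divider rule, I = I_total · G_k/ΣG = 6.89 × 0.1998 = 1.376 µA.

I ≈ 1.38 µA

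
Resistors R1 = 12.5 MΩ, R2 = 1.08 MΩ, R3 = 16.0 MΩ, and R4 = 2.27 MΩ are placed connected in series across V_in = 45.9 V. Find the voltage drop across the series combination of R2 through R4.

Total series resistance ΣR = 12.5 + 1.08 + 16.0 + 2.27 = 31.85 MΩ.
R_{R2..R4} = 1.08 + 16.0 + 2.27 = 19.35 MΩ.
Voltage divider: V = V_in · (19.35 / 31.85) = 45.9 × 0.6075 = 27.89 V.

V ≈ 27.9 V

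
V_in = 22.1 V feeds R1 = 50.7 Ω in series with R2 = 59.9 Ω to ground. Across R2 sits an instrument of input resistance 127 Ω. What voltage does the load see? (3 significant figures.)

R2 ‖ R_L = (59.9 × 127)/(59.9 + 127) = 40.70 Ω.
Then V_out = V_in · R2'/(R1 + R2') = 22.1 × 40.70/91.40 = 9.841 V.

V_out ≈ 9.84 V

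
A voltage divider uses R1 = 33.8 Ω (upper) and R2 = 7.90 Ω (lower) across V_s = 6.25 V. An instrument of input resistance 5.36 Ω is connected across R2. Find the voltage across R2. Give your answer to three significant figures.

R2 ‖ R_L = (7.90 × 5.36)/(7.90 + 5.36) = 3.193 Ω.
Voltage divider with the loaded lower leg: V_out = 6.25 × 3.193/(33.8 + 3.193) = 6.25 × 0.08632 = 0.5395 V.

V_out ≈ 0.540 V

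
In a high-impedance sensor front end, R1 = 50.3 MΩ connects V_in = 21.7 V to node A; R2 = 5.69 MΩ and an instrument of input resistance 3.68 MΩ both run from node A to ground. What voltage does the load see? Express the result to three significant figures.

V_out ≈ 0.923 V

R2 ‖ R_L = (5.69 × 3.68)/(5.69 + 3.68) = 2.235 MΩ.
Now apply the divider: V_out = 21.7 × 0.04254 = 0.9231 V.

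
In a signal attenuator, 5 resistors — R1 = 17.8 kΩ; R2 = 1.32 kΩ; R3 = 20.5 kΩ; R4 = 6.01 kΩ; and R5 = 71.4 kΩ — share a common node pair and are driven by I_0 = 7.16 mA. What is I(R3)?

Total conductance ΣG = 1/17.8 + 1/1.32 + 1/20.5 + 1/6.01 + 1/71.4 = 1.043 (units of 1/kΩ).
By the current-divider rule, I = I_0 · G_k/ΣG = 7.16 × 0.04677 = 0.3349 mA.

I ≈ 0.335 mA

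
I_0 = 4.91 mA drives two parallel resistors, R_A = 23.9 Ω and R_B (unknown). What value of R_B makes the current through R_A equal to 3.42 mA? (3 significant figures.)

In a two-way split, I_A/I_0 = R_B/(R_A + R_B).
With f = 0.6965, R_B = R_A · f/(1−f) = 23.9 × 2.295 = 54.86 Ω.

R_B ≈ 54.9 Ω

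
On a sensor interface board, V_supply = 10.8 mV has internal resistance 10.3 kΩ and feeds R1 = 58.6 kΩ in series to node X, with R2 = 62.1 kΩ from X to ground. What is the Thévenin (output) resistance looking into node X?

R_th ≈ 32.7 kΩ

R1' = 10.3 + 58.6 = 68.90 kΩ (source resistance + R1).
Looking into X with the source shorted: R_th = R1'·R2/(R1'+R2) = 68.90 × 62.1/131.0 = 32.66 kΩ.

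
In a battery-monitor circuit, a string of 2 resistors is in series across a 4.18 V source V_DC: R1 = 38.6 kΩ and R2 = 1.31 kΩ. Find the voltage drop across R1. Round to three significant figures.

V ≈ 4.04 V

Total series resistance ΣR = 38.6 + 1.31 = 39.91 kΩ.
By the voltage-divider rule, V = 4.18 × 38.60/39.91 = 4.043 V.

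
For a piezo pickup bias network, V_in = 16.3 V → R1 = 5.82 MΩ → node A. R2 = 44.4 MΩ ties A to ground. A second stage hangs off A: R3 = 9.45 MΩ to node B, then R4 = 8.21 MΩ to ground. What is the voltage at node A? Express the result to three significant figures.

Node A sees R2 in parallel with the series input of stage 2, R3 + R4 = 17.66 MΩ.
Effective lower resistance at A: R2 ‖ 17.66 = 12.63 MΩ.
First divider: V_A = V_in · 12.63/(5.82 + 12.63) = 11.16 V.

V_A ≈ 11.2 V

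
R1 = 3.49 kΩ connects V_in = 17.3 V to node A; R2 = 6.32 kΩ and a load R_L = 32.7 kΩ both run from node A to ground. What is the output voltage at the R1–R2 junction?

V_out ≈ 10.4 V

First combine the lower leg with the load: R2 ‖ R_L = 5.296 kΩ.
Then V_out = V_in · R2'/(R1 + R2') = 17.3 × 5.296/8.786 = 10.43 V.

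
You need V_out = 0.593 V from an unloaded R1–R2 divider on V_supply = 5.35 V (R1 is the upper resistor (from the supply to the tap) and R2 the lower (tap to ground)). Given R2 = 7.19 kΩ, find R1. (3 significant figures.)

V_out/V_supply = R2/(R1+R2) = 0.1108.
Rearranging, R1 = R2·(1−k)/k = 7.19 × 8.022 = 57.68 kΩ.

R1 ≈ 57.7 kΩ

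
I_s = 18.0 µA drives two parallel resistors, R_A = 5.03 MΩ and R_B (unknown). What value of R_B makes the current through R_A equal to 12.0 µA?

R_B ≈ 10.1 MΩ

Two-branch current divider: I_A = I_s · R_B/(R_A + R_B).
With f = 0.6667, R_B = R_A · f/(1−f) = 5.03 × 2.000 = 10.06 MΩ.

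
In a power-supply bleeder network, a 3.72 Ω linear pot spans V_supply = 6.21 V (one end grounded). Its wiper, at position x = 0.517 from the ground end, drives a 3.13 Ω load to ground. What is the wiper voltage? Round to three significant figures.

Lower segment x·R_p = 1.923 Ω; upper segment (1−x)·R_p = 1.797 Ω.
R_L loads the lower segment: effective lower R = 1.191 Ω.
Then V_out = V_supply · 1.191/(1.797 + 1.191) = 2.476 V.

V_out ≈ 2.48 V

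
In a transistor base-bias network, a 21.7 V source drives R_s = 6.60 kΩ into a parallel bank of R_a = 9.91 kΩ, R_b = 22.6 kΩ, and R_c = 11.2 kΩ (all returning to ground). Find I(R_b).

I ≈ 0.377 mA

Equivalent of the parallel group: R_p = 4.265 kΩ.
V_A = 21.7 × 4.265/10.87 = 8.519 V.
I(R_b) = V_A / R_b = 8.519/22.6 = 0.3769 mA.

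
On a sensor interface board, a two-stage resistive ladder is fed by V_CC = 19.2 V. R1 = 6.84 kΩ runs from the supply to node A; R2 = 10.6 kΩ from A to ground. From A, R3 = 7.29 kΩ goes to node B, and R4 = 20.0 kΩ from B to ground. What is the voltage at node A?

V_A ≈ 10.1 V

Node A sees R2 in parallel with the series input of stage 2, R3 + R4 = 27.29 kΩ.
Effective lower resistance at A: R2 ‖ 27.29 = 7.635 kΩ.
First divider: V_A = V_CC · 7.635/(6.84 + 7.635) = 10.13 V.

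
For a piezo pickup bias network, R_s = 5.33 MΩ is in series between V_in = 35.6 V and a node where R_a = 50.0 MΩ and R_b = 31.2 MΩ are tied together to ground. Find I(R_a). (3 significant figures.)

Combine the parallel branches: R_p = (1/50.0 + 1/31.2)⁻¹ = 19.21 MΩ.
V_A by voltage divider: V_A = 35.6 × 19.21/(5.33 + 19.21) = 27.87 V.
I(R_a) = V_A / R_a = 27.87/50.0 = 0.5574 µA.
(Check via current divider: I_total = 1.451 µA; share G_k/ΣG = 0.3842 → same result.)

I ≈ 0.557 µA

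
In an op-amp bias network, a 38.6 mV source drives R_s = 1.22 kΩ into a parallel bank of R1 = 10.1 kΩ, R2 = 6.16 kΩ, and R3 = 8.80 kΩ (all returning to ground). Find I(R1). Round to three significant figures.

Parallel bank: R_p = 1/(1/10.1 + 1/6.16 + 1/8.80) = 2.667 kΩ.
Node voltage V_A = V_CC · R_p/(R_s + R_p) = 38.6 × 0.6861 = 26.48 mV.
Branch current I = V_A/R1 = 26.48/10.1 = 2.622 µA.

I ≈ 2.62 µA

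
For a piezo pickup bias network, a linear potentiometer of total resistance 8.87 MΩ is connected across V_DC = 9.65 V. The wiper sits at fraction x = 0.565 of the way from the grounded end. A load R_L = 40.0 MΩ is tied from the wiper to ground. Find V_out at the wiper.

The pot divides into 3.858 MΩ above the wiper and 5.012 MΩ below.
Lower segment in parallel with the load: 5.012 ‖ 40.0 = 4.454 MΩ.
Then V_out = V_DC · 4.454/(3.858 + 4.454) = 5.170 V.

V_out ≈ 5.17 V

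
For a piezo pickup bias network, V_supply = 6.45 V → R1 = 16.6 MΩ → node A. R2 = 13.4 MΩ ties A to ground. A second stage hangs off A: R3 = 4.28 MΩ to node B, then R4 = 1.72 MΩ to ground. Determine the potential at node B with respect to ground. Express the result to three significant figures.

Node A sees R2 in parallel with the series input of stage 2, R3 + R4 = 6.000 MΩ.
Effective lower resistance at A: R2 ‖ 6.000 = 4.144 MΩ.
So V_A = 6.45 × 0.1998 = 1.289 V.
V_B = V_A × 0.2867 = 0.3694 V.

V_B ≈ 0.369 V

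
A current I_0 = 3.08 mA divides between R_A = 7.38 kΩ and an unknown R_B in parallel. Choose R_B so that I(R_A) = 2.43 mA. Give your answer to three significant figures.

R_B ≈ 27.6 kΩ

Two-branch current divider: I_A = I_0 · R_B/(R_A + R_B).
2.43/3.08 = R_B/(R_A + R_B) → R_B = R_A · (0.7890)/(1 − 0.7890) = 7.38 × 3.738 = 27.59 kΩ.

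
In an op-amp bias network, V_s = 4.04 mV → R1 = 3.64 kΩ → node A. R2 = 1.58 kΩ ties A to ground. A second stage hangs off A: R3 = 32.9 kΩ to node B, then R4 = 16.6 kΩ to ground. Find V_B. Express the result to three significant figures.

V_B ≈ 0.401 mV

Node A sees R2 in parallel with the series input of stage 2, R3 + R4 = 49.50 kΩ.
Effective lower resistance at A: R2 ‖ 49.50 = 1.531 kΩ.
So V_A = 4.04 × 0.2961 = 1.196 mV.
V_B = V_A × 0.3354 = 0.4012 mV.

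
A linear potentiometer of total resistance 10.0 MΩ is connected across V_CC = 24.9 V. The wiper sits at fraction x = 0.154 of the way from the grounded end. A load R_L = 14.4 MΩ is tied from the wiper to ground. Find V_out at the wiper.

V_out ≈ 3.52 V

The pot divides into 8.460 MΩ above the wiper and 1.540 MΩ below.
(x·R_p) ‖ R_L = 1.391 MΩ.
V_out = 24.9 × 1.391/(8.460 + 1.391) = 3.516 V.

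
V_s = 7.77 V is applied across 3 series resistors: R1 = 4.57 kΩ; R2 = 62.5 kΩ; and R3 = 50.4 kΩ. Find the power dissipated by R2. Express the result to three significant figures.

ΣR = 117.5 kΩ → I = 7.77/117.5 = 0.06614 mA.
V(R2) = I·R = 4.134 V; P = V·I = 4.134 × 0.06614 = 0.2734 mW.

P ≈ 0.273 mW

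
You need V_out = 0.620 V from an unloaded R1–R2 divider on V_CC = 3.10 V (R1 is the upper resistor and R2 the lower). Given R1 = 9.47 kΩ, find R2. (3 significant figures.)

R2 ≈ 2.37 kΩ

The divider ratio is R2/(R1+R2) = 0.620/3.10 = 0.2000.
R2 = R1 · 0.2000/(1 − 0.2000) = 2.368 kΩ.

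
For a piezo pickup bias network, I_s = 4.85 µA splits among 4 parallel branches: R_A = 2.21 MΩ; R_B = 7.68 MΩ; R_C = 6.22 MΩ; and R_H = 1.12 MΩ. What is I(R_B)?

Conductances: ΣG = 1/2.21 + 1/7.68 + 1/6.22 + 1/1.12 = 1.636 (1/MΩ).
By the current-divider rule, I = I_s · G_k/ΣG = 4.85 × 0.07957 = 0.3859 µA.

I ≈ 0.386 µA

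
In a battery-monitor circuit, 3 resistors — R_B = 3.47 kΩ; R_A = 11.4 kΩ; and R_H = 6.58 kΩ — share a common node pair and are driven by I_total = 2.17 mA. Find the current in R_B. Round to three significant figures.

Conductances: ΣG = 1/3.47 + 1/11.4 + 1/6.58 = 0.5279 (1/kΩ).
Current divider: I(R_B) = I_total · G_k/ΣG = 2.17 × (0.2882/0.5279) = 2.17 × 0.5459 = 1.185 mA.

I ≈ 1.18 mA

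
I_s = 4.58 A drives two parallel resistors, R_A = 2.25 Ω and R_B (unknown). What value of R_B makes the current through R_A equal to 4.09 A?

In a two-way split, I_A/I_s = R_B/(R_A + R_B).
With f = 0.8930, R_B = R_A · f/(1−f) = 2.25 × 8.347 = 18.78 Ω.

R_B ≈ 18.8 Ω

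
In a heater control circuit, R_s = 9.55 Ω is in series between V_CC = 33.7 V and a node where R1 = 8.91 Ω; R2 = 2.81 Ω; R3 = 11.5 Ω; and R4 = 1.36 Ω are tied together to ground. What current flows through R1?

I ≈ 0.284 A

Parallel bank: R_p = 1/(1/8.91 + 1/2.81 + 1/11.5 + 1/1.36) = 0.7750 Ω.
V_A = 33.7 × 0.7750/10.32 = 2.529 V.
I(R1) = V_A / R1 = 2.529/8.91 = 0.2839 A.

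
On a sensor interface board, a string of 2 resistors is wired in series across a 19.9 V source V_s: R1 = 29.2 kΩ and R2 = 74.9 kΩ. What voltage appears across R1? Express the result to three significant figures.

ΣR = 29.2 + 74.9 = 104.1 kΩ.
Voltage divider: V = V_s · (29.20 / 104.1) = 19.9 × 0.2805 = 5.582 V.

V ≈ 5.58 V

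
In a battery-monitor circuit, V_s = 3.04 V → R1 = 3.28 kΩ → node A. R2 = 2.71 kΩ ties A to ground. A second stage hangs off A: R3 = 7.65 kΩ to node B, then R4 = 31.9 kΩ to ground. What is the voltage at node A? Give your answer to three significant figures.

V_A ≈ 1.33 V

The second stage (R3 + R4 = 39.55 kΩ) loads node A in parallel with R2.
Effective lower resistance at A: R2 ‖ 39.55 = 2.536 kΩ.
So V_A = 3.04 × 0.4361 = 1.326 V.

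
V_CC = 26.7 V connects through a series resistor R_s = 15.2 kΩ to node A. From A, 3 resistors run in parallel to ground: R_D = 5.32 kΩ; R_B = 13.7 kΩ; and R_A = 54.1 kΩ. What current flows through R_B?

I ≈ 0.371 mA

Equivalent of the parallel group: R_p = 3.578 kΩ.
V_A = 26.7 × 3.578/18.78 = 5.088 V.
Branch current I = V_A/R_B = 5.088/13.7 = 0.3714 mA.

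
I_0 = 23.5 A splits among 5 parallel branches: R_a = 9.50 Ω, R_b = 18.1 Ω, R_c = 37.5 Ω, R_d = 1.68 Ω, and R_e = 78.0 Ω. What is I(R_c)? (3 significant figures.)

ΣG = 1/9.50 + 1/18.1 + 1/37.5 + 1/1.68 + 1/78.0 = 0.7952.
By the current-divider rule, I = I_0 · G_k/ΣG = 23.5 × 0.03353 = 0.7880 A.

I ≈ 0.788 A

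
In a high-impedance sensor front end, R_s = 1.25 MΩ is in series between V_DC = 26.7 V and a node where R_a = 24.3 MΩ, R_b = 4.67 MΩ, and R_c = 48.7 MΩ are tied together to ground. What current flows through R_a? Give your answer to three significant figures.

I ≈ 0.817 µA

Equivalent of the parallel group: R_p = 3.626 MΩ.
Node voltage V_A = V_DC · R_p/(R_s + R_p) = 26.7 × 0.7436 = 19.85 V.
Branch current I = V_A/R_a = 19.85/24.3 = 0.8171 µA.
(Equivalently: I_total = 5.476 µA, then current-divider fraction G_k/ΣG = 0.1492.)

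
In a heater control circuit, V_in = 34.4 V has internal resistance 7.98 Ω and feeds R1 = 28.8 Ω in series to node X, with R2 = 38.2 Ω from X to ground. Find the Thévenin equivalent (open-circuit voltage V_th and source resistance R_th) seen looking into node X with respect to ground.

R1' = 7.98 + 28.8 = 36.78 Ω (source resistance + R1).
V_th is the unloaded tap voltage: V_in · R2/(R1'+R2) = 34.4 × 0.5095 = 17.53 V.
Looking into X with the source shorted: R_th = R1'·R2/(R1'+R2) = 36.78 × 38.2/74.98 = 18.74 Ω.

V_th ≈ 17.5 V, R_th ≈ 18.7 Ω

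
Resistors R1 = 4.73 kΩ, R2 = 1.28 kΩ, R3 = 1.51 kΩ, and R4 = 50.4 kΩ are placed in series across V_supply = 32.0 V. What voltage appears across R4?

Total series resistance ΣR = 4.73 + 1.28 + 1.51 + 50.4 = 57.92 kΩ.
By the voltage-divider rule, V = 32.0 × 50.40/57.92 = 27.85 V.

V ≈ 27.8 V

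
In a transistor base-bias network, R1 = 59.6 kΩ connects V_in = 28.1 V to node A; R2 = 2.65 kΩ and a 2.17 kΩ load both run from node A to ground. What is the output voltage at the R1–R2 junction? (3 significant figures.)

R2 ‖ R_L = (2.65 × 2.17)/(2.65 + 2.17) = 1.193 kΩ.
Then V_out = V_in · R2'/(R1 + R2') = 28.1 × 1.193/60.79 = 0.5515 V.
(Unloaded it would be 1.20 V; the load pulls it down.)

V_out ≈ 0.551 V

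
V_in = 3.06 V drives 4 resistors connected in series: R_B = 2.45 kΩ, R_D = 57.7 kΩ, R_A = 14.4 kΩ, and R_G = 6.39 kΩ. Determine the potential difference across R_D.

Series total: ΣR = 2.45 + 57.7 + 14.4 + 6.39 = 80.94 kΩ.
V = V_in · R/ΣR = 3.06 × 0.7129 = 2.181 V.

V ≈ 2.18 V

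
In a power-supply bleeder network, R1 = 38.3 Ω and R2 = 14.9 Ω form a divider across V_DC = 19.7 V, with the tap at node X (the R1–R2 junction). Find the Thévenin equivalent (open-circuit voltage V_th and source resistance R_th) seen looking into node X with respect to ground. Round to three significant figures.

With X open, the divider is unloaded: V_th = 19.7 × 14.9/53.20 = 5.517 V.
Zeroing V_DC shorts the top of R1 to ground, so R_th = R1 ‖ R2 = 10.73 Ω.

V_th ≈ 5.52 V, R_th ≈ 10.7 Ω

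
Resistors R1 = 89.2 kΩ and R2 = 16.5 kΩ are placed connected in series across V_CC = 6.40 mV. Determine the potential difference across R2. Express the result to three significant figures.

V ≈ 0.999 mV

Total series resistance ΣR = 89.2 + 16.5 = 105.7 kΩ.
By the voltage-divider rule, V = 6.40 × 16.50/105.7 = 0.9991 mV.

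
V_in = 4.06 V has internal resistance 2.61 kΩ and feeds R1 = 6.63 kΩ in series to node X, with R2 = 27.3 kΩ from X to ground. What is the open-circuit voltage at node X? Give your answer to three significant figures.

V_th ≈ 3.03 V

R1' = 2.61 + 6.63 = 9.240 kΩ (source resistance + R1).
V_th is the unloaded tap voltage: V_in · R2/(R1'+R2) = 4.06 × 0.7471 = 3.033 V.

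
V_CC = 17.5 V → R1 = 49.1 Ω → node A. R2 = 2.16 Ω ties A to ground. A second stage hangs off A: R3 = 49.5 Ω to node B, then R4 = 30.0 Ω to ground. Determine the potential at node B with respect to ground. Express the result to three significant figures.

V_B ≈ 0.271 V

Looking into the second stage from A: R3 + R4 = 79.50 Ω appears in parallel with R2.
R2 ‖ (R3+R4) = 2.103 Ω.
First divider: V_A = V_CC · 2.103/(49.1 + 2.103) = 0.7187 V.
Stage 2 is unloaded, so V_B = V_A · R4/(R3+R4) = 0.7187 × 30.0/79.50 = 0.2712 V.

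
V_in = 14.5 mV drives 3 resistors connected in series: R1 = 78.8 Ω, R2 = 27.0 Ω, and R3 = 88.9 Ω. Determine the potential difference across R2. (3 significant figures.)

V ≈ 2.01 mV

Series total: ΣR = 78.8 + 27.0 + 88.9 = 194.7 Ω.
By the voltage-divider rule, V = 14.5 × 27.00/194.7 = 2.011 mV.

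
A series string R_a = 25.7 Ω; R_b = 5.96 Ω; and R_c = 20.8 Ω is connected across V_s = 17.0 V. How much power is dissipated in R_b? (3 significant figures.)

Series current I = V_s/ΣR = 17.0/52.46 = 0.3241 A.
V(R_b) = I·R = 1.931 V; P = V·I = 1.931 × 0.3241 = 0.6259 W.

P ≈ 0.626 W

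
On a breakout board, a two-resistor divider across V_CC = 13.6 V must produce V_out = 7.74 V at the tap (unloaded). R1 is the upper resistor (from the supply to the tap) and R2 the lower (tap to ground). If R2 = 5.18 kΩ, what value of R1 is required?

R1 ≈ 3.92 kΩ

Required fraction k = V_out/V_CC = 0.5691.
Rearranging, R1 = R2·(1−k)/k = 5.18 × 0.7571 = 3.922 kΩ.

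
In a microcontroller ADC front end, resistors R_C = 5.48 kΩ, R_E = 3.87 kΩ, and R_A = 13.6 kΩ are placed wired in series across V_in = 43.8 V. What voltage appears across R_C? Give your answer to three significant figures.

Total series resistance ΣR = 5.48 + 3.87 + 13.6 = 22.95 kΩ.
V = V_in · R/ΣR = 43.8 × 0.2388 = 10.46 V.

V ≈ 10.5 V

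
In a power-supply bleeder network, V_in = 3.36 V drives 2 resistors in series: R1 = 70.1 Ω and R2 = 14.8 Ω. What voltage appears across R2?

Series total: ΣR = 70.1 + 14.8 = 84.90 Ω.
V = V_in · R/ΣR = 3.36 × 0.1743 = 0.5857 V.

V ≈ 0.586 V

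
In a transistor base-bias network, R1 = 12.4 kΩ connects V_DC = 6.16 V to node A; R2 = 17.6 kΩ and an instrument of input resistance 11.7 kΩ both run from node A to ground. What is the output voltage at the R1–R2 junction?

V_out ≈ 2.23 V

R2 ‖ R_L = (17.6 × 11.7)/(17.6 + 11.7) = 7.028 kΩ.
Voltage divider with the loaded lower leg: V_out = 6.16 × 7.028/(12.4 + 7.028) = 6.16 × 0.3617 = 2.228 V.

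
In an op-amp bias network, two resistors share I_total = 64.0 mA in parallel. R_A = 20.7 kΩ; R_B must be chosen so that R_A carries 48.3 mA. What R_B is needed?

In a two-way split, I_A/I_total = R_B/(R_A + R_B).
With f = 0.7547, R_B = R_A · f/(1−f) = 20.7 × 3.076 = 63.68 kΩ.

R_B ≈ 63.7 kΩ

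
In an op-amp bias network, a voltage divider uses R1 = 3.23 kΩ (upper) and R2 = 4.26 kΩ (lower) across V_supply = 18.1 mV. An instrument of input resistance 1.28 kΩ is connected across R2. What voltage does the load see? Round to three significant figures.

V_out ≈ 4.23 mV

First combine the lower leg with the load: R2 ‖ R_L = 0.9843 kΩ.
Then V_out = V_supply · R2'/(R1 + R2') = 18.1 × 0.9843/4.214 = 4.227 mV.
(Unloaded it would be 10.3 mV; the load pulls it down.)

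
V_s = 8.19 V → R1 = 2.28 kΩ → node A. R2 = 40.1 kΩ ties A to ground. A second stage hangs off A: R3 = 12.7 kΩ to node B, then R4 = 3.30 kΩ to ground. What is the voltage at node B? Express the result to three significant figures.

Looking into the second stage from A: R3 + R4 = 16.00 kΩ appears in parallel with R2.
R2 ‖ (R3+R4) = 11.44 kΩ.
First divider: V_A = V_s · 11.44/(2.28 + 11.44) = 6.829 V.
Then the unloaded second divider: V_B = V_A × R4/(R3+R4) = 6.829 × 0.2062 = 1.408 V.

V_B ≈ 1.41 V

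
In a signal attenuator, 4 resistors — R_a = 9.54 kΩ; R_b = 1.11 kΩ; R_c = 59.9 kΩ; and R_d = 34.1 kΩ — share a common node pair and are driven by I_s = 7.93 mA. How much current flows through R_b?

I ≈ 6.79 mA

Conductances: ΣG = 1/9.54 + 1/1.11 + 1/59.9 + 1/34.1 = 1.052 (1/kΩ).
By the current-divider rule, I = I_s · G_k/ΣG = 7.93 × 0.8566 = 6.793 mA.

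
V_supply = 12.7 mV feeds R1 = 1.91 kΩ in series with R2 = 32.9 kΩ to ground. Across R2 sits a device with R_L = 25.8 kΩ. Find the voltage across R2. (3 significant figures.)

V_out ≈ 11.2 mV

The load sits in parallel with R2, giving an effective lower resistance R2' = R2·R_L/(R2+R_L) = 14.46 kΩ.
Then V_out = V_supply · R2'/(R1 + R2') = 12.7 × 14.46/16.37 = 11.22 mV.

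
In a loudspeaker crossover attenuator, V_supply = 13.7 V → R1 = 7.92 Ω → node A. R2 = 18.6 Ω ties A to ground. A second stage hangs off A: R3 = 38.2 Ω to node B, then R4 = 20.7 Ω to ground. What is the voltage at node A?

V_A ≈ 8.78 V

The second stage (R3 + R4 = 58.90 Ω) loads node A in parallel with R2.
R2 ‖ (R3+R4) = 14.14 Ω.
So V_A = 13.7 × 0.6409 = 8.781 V.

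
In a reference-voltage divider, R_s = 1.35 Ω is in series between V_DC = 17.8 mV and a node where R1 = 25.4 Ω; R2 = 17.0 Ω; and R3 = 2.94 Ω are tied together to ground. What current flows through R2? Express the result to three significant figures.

Equivalent of the parallel group: R_p = 2.281 Ω.
V_A by voltage divider: V_A = 17.8 × 2.281/(1.35 + 2.281) = 11.18 mV.
I(R2) = V_A / R2 = 11.18/17.0 = 0.6578 mA.

I ≈ 0.658 mA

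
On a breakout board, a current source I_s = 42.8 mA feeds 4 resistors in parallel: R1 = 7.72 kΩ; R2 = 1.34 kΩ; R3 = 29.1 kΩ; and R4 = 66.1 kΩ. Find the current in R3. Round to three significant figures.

Total conductance ΣG = 1/7.72 + 1/1.34 + 1/29.1 + 1/66.1 = 0.9253 (units of 1/kΩ).
R3 takes the fraction G_k/ΣG = 0.03436/0.9253 = 0.03714, so I = 42.8 × 0.03714 = 1.590 mA.

I ≈ 1.59 mA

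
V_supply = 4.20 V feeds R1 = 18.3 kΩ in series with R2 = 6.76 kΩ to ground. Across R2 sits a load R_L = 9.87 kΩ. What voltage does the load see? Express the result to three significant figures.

V_out ≈ 0.755 V

First combine the lower leg with the load: R2 ‖ R_L = 4.012 kΩ.
Voltage divider with the loaded lower leg: V_out = 4.20 × 4.012/(18.3 + 4.012) = 4.20 × 0.1798 = 0.7552 V.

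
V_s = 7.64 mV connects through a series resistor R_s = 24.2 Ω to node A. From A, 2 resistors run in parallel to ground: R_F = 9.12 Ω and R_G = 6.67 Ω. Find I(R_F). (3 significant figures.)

I ≈ 0.115 mA

Equivalent of the parallel group: R_p = 3.852 Ω.
Node voltage V_A = V_s · R_p/(R_s + R_p) = 7.64 × 0.1373 = 1.049 mV.
I(R_F) = V_A / R_F = 1.049/9.12 = 0.1150 mA.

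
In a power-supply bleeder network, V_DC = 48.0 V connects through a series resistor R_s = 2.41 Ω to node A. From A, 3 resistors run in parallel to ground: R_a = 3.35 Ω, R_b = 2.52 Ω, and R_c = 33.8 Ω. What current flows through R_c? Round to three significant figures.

Equivalent of the parallel group: R_p = 1.379 Ω.
V_A by voltage divider: V_A = 48.0 × 1.379/(2.41 + 1.379) = 17.47 V.
Branch current I = V_A/R_c = 17.47/33.8 = 0.5170 A.

I ≈ 0.517 A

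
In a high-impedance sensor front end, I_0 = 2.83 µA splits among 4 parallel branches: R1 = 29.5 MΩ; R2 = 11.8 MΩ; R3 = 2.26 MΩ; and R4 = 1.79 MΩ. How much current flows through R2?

Conductances: ΣG = 1/29.5 + 1/11.8 + 1/2.26 + 1/1.79 = 1.120 (1/MΩ).
R2 takes the fraction G_k/ΣG = 0.08475/1.120 = 0.07568, so I = 2.83 × 0.07568 = 0.2142 µA.

I ≈ 0.214 µA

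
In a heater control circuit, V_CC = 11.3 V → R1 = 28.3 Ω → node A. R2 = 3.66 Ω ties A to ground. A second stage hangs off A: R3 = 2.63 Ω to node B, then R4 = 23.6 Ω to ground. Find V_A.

Looking into the second stage from A: R3 + R4 = 26.23 Ω appears in parallel with R2.
R2 ‖ (R3+R4) = 3.212 Ω.
So V_A = 11.3 × 0.1019 = 1.152 V.

V_A ≈ 1.15 V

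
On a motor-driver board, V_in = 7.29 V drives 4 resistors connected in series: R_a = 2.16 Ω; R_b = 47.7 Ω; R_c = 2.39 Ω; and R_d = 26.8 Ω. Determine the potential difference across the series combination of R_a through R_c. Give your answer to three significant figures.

Series total: ΣR = 2.16 + 47.7 + 2.39 + 26.8 = 79.05 Ω.
R_{R_a..R_c} = 2.16 + 47.7 + 2.39 = 52.25 Ω.
V = V_in · R/ΣR = 7.29 × 0.6610 = 4.819 V.

V ≈ 4.82 V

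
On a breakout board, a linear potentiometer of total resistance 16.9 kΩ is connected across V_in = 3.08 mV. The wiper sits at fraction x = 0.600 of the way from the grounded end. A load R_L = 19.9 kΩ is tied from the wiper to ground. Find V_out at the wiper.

Split the track: R_lower = x·R_p = 10.14 kΩ, R_upper = (1−x)·R_p = 6.760 kΩ.
R_L loads the lower segment: effective lower R = 6.717 kΩ.
Loaded-divider output: V_out = 3.08 × 0.4984 = 1.535 mV.

V_out ≈ 1.54 mV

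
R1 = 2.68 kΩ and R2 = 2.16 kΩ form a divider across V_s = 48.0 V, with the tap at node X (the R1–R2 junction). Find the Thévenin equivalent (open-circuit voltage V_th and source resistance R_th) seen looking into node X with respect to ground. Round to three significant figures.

V_th ≈ 21.4 V, R_th ≈ 1.20 kΩ

V_th is the unloaded tap voltage: V_s · R2/(R1+R2) = 48.0 × 0.4463 = 21.42 V.
With V_s suppressed (replaced by a short), R_th = R1 ‖ R2 = (2.680 × 2.16)/(2.680 + 2.16) = 1.196 kΩ.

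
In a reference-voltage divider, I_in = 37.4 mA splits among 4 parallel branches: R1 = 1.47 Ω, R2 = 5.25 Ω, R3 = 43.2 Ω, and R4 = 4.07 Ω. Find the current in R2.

I ≈ 6.25 mA

ΣG = 1/1.47 + 1/5.25 + 1/43.2 + 1/4.07 = 1.140.
R2 takes the fraction G_k/ΣG = 0.1905/1.140 = 0.1671, so I = 37.4 × 0.1671 = 6.251 mA.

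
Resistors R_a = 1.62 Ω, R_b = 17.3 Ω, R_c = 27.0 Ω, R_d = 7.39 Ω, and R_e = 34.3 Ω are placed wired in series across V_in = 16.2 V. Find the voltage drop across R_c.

Series total: ΣR = 1.62 + 17.3 + 27.0 + 7.39 + 34.3 = 87.61 Ω.
Voltage divider: V = V_in · (27.00 / 87.61) = 16.2 × 0.3082 = 4.993 V.

V ≈ 4.99 V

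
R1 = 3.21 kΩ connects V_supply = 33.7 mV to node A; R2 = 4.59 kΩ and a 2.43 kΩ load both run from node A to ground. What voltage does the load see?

V_out ≈ 11.2 mV

The load sits in parallel with R2, giving an effective lower resistance R2' = R2·R_L/(R2+R_L) = 1.589 kΩ.
Now apply the divider: V_out = 33.7 × 0.3311 = 11.16 mV.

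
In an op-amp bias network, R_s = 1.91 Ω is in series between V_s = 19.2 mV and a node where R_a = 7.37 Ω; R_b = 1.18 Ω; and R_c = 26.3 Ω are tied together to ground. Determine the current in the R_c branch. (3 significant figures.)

I ≈ 0.247 mA

Equivalent of the parallel group: R_p = 0.9793 Ω.
V_A = 19.2 × 0.9793/2.889 = 6.508 mV.
Branch current I = V_A/R_c = 6.508/26.3 = 0.2474 mA.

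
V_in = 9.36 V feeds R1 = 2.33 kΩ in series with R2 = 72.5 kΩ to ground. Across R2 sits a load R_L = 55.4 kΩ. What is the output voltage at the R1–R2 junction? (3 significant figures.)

V_out ≈ 8.71 V

The load sits in parallel with R2, giving an effective lower resistance R2' = R2·R_L/(R2+R_L) = 31.40 kΩ.
Voltage divider with the loaded lower leg: V_out = 9.36 × 31.40/(2.33 + 31.40) = 9.36 × 0.9309 = 8.713 V.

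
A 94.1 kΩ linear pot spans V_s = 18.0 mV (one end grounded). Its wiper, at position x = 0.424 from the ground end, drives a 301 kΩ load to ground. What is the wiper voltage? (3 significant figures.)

Lower segment x·R_p = 39.90 kΩ; upper segment (1−x)·R_p = 54.20 kΩ.
(x·R_p) ‖ R_L = 35.23 kΩ.
Then V_out = V_s · 35.23/(54.20 + 35.23) = 7.091 mV.

V_out ≈ 7.09 mV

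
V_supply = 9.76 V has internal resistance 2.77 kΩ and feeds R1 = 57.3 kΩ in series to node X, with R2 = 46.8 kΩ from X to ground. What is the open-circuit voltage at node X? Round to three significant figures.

V_th ≈ 4.27 V

R1' = 2.77 + 57.3 = 60.07 kΩ (source resistance + R1).
Open-circuit (no load on X): V_th = V_supply · R2/(R1' + R2) = 9.76 × 46.8/(60.07 + 46.8) = 4.274 V.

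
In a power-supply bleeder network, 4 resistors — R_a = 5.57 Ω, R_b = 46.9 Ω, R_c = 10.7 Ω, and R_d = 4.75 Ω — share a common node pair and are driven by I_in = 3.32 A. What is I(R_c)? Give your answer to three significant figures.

ΣG = 1/5.57 + 1/46.9 + 1/10.7 + 1/4.75 = 0.5048.
R_c takes the fraction G_k/ΣG = 0.09346/0.5048 = 0.1851, so I = 3.32 × 0.1851 = 0.6146 A.

I ≈ 0.615 A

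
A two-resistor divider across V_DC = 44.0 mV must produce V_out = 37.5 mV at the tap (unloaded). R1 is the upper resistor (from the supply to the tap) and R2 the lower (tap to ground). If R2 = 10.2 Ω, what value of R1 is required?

V_out/V_DC = R2/(R1+R2) = 0.8523.
So R1 = R2 · (V_DC/V_out − 1) = 10.2 × (44.0/37.5 − 1) = 10.2 × 0.1733 = 1.768 Ω.

R1 ≈ 1.77 Ω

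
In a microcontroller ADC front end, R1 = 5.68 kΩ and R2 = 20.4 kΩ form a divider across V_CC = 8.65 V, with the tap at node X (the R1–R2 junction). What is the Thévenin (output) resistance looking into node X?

Looking into X with the source shorted: R_th = R1·R2/(R1+R2) = 5.680 × 20.4/26.08 = 4.443 kΩ.

R_th ≈ 4.44 kΩ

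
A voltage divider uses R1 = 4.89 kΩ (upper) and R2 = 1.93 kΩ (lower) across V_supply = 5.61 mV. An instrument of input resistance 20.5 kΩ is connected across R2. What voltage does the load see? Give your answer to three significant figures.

V_out ≈ 1.49 mV

R2 ‖ R_L = (1.93 × 20.5)/(1.93 + 20.5) = 1.764 kΩ.
Then V_out = V_supply · R2'/(R1 + R2') = 5.61 × 1.764/6.654 = 1.487 mV.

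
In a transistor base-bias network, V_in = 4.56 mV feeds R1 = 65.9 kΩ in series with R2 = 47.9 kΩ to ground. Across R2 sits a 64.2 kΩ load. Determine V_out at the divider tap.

R2 ‖ R_L = (47.9 × 64.2)/(47.9 + 64.2) = 27.43 kΩ.
Now apply the divider: V_out = 4.56 × 0.2939 = 1.340 mV.
(Unloaded it would be 1.92 mV; the load pulls it down.)

V_out ≈ 1.34 mV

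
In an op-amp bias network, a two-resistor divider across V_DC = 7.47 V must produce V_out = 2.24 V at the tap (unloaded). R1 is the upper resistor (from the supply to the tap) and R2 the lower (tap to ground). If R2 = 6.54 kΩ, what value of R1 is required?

The divider ratio is R2/(R1+R2) = 2.24/7.47 = 0.2999.
So R1 = R2 · (V_DC/V_out − 1) = 6.54 × (7.47/2.24 − 1) = 6.54 × 2.335 = 15.27 kΩ.

R1 ≈ 15.3 kΩ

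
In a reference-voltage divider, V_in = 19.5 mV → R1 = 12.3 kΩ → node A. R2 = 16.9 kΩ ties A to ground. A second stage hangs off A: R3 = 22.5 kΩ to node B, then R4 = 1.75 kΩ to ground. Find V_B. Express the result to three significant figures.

The second stage (R3 + R4 = 24.25 kΩ) loads node A in parallel with R2.
Effective lower resistance at A: R2 ‖ 24.25 = 9.959 kΩ.
First divider: V_A = V_in · 9.959/(12.3 + 9.959) = 8.725 mV.
Then the unloaded second divider: V_B = V_A × R4/(R3+R4) = 8.725 × 0.07216 = 0.6296 mV.

V_B ≈ 0.630 mV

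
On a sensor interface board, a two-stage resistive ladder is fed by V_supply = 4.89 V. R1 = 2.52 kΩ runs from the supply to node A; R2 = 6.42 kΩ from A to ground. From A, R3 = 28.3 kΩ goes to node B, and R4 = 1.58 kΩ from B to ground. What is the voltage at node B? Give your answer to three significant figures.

V_B ≈ 0.175 V

Looking into the second stage from A: R3 + R4 = 29.88 kΩ appears in parallel with R2.
R2 ‖ (R3+R4) = 5.285 kΩ.
V_A = 4.89 × 5.285/(2.52 + 5.285) = 3.311 V.
Stage 2 is unloaded, so V_B = V_A · R4/(R3+R4) = 3.311 × 1.58/29.88 = 0.1751 V.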